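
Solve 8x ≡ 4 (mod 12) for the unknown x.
x ≡ 2 (mod 3)

gcd(8, 12) = 4, which divides 4, so solutions exist.
Divide through by 4: 2x ≡ 1 (mod 3).
Find 2^(-1) mod 3 by the extended Euclidean algorithm:
3 = 1 × 2 + 1  ⟹  1 = (1)·3 + (-1)·2
So (-1)·2 ≡ 1 (mod 3), i.e. 2^(-1) ≡ -1 ≡ 2 (mod 3).
x ≡ 2 × 1 = 2 ≡ 2 (mod 3).
Check: 8 × 2 = 16 ≡ 4 (mod 12).
x ≡ 2 (mod 3), giving 4 solutions mod 12.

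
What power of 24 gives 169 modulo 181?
152

Baby-step giant-step with step n = ⌈√181⌉ = 14.
Baby steps 24^j mod 181 (j:value) for j=0..13: 0:1, 1:24, 2:33, 3:68, 4:3, 5:72, 6:99, 7:23, 8:9, 9:35, 10:116, 11:69, 12:27, 13:105.
Giant-step multiplier: 24^(-14) ≡ 24^(180-14) = 24^166 ≡ 168 (mod 181).
Giant steps γ_i = 169·168^i mod 181: γ_0=169, γ_1=156, γ_2=144, γ_3=119, γ_4=82, γ_5=20, γ_6=102, γ_7=122, γ_8=43, γ_9=165, γ_10=27 (in table at j=12).
x = i·n + j = 10·14 + 12 = 152.
Check: 24^152 ≡ 169 (mod 181).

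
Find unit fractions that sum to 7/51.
1/8 + 1/82 + 1/16728

Greedy algorithm:
7/51: ceiling(51/7) = 8, use 1/8
5/408: ceiling(408/5) = 82, use 1/82
1/16728: ceiling(16728/1) = 16728, use 1/16728
Result: 7/51 = 1/8 + 1/82 + 1/16728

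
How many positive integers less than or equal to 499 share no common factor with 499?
498

499 = 499
φ(n) = n × ∏(1 - 1/p) for each prime p dividing n
φ(499) = 499 × (1 - 1/499) = 498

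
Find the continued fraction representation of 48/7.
[6; 1, 6]

Euclidean algorithm steps:
48 = 6 × 7 + 6
7 = 1 × 6 + 1
6 = 6 × 1 + 0
Continued fraction: [6; 1, 6]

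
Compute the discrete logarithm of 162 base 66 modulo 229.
43

Baby-step giant-step with step n = ⌈√229⌉ = 16.
Baby steps 66^j mod 229 (j:value) for j=0..15: 0:1, 1:66, 2:5, 3:101, 4:25, 5:47, 6:125, 7:6, 8:167, 9:30, 10:148, 11:150, 12:53, 13:63, 14:36, 15:86.
Giant-step multiplier: 66^(-16) ≡ 66^(228-16) = 66^212 ≡ 14 (mod 229).
Giant steps γ_i = 162·14^i mod 229: γ_0=162, γ_1=207, γ_2=150 (in table at j=11).
x = i·n + j = 2·16 + 11 = 43.
Check: 66^43 ≡ 162 (mod 229).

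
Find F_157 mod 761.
374

Matrix identity: Q^n = [[F_(n+1), F_n], [F_n, F_(n-1)]] with Q = [[1,1],[1,0]].
n = 157 = 10011101₂. Square-and-multiply, entries mod 761:
Q^1 = [[1,1],[1,0]]
Q^2 = (Q^1)² = [[2,1],[1,1]]
Q^4 = (Q^2)² = [[5,3],[3,2]]
Q^9 = (Q^4)²·Q = [[55,34],[34,21]]
Q^19 = (Q^9)²·Q = [[677,376],[376,301]]
Q^39 = (Q^19)²·Q = [[202,37],[37,165]]
Q^78 = (Q^39)² = [[318,642],[642,437]]
Q^157 = (Q^78)²·Q = [[327,374],[374,714]]
F_157 mod 761 = Q^157[0][1] = 374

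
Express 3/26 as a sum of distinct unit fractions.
1/9 + 1/234

Greedy algorithm:
3/26: ceiling(26/3) = 9, use 1/9
1/234: ceiling(234/1) = 234, use 1/234
Result: 3/26 = 1/9 + 1/234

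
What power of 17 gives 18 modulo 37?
23

Baby-step giant-step with step n = ⌈√37⌉ = 7.
Baby steps 17^j mod 37 (j:value) for j=0..6: 0:1, 1:17, 2:30, 3:29, 4:12, 5:19, 6:27.
Giant-step multiplier: 17^(-7) ≡ 17^(36-7) = 17^29 ≡ 5 (mod 37).
Giant steps γ_i = 18·5^i mod 37: γ_0=18, γ_1=16, γ_2=6, γ_3=30 (in table at j=2).
x = i·n + j = 3·7 + 2 = 23.
Check: 17^23 ≡ 18 (mod 37).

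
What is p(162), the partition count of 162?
129913904637

p(n) counts ways to write n as a sum of positive integers (order ignored).
Euler's pentagonal recurrence: p(k) = p(k-1) + p(k-2) - p(k-5) - p(k-7) + p(k-12) + p(k-15) - ... (offsets j(3j∓1)/2, signs ++--, p(0)=1, p(<0)=0).
DP table for k = 0..161: p(0)=1, p(1)=1, p(2)=2, p(3)=3, p(4)=5, p(5)=7, p(6)=11, p(7)=15, p(8)=22, p(9)=30, p(10)=42, p(11)=56, p(12)=77, p(13)=101, p(14)=135, p(15)=176, p(16)=231, p(17)=297, p(18)=385, p(19)=490, p(20)=627, p(21)=792, p(22)=1002, p(23)=1255, p(24)=1575, p(25)=1958, p(26)=2436, p(27)=3010, p(28)=3718, p(29)=4565, p(30)=5604, p(31)=6842, p(32)=8349, p(33)=10143, p(34)=12310, p(35)=14883, p(36)=17977, p(37)=21637, p(38)=26015, p(39)=31185, p(40)=37338, p(41)=44583, p(42)=53174, p(43)=63261, p(44)=75175, p(45)=89134, p(46)=105558, p(47)=124754, p(48)=147273, p(49)=173525, p(50)=204226, p(51)=239943, p(52)=281589, p(53)=329931, p(54)=386155, p(55)=451276, p(56)=526823, p(57)=614154, p(58)=715220, p(59)=831820, p(60)=966467, p(61)=1121505, p(62)=1300156, p(63)=1505499, p(64)=1741630, p(65)=2012558, p(66)=2323520, p(67)=2679689, p(68)=3087735, p(69)=3554345, p(70)=4087968, p(71)=4697205, p(72)=5392783, p(73)=6185689, p(74)=7089500, p(75)=8118264, p(76)=9289091, p(77)=10619863, p(78)=12132164, p(79)=13848650, p(80)=15796476, p(81)=18004327, p(82)=20506255, p(83)=23338469, p(84)=26543660, p(85)=30167357, p(86)=34262962, p(87)=38887673, p(88)=44108109, p(89)=49995925, p(90)=56634173, p(91)=64112359, p(92)=72533807, p(93)=82010177, p(94)=92669720, p(95)=104651419, p(96)=118114304, p(97)=133230930, p(98)=150198136, p(99)=169229875, p(100)=190569292, p(101)=214481126, p(102)=241265379, p(103)=271248950, p(104)=304801365, p(105)=342325709, p(106)=384276336, p(107)=431149389, p(108)=483502844, p(109)=541946240, p(110)=607163746, p(111)=679903203, p(112)=761002156, p(113)=851376628, p(114)=952050665, p(115)=1064144451, p(116)=1188908248, p(117)=1327710076, p(118)=1482074143, p(119)=1653668665, p(120)=1844349560, p(121)=2056148051, p(122)=2291320912, p(123)=2552338241, p(124)=2841940500, p(125)=3163127352, p(126)=3519222692, p(127)=3913864295, p(128)=4351078600, p(129)=4835271870, p(130)=5371315400, p(131)=5964539504, p(132)=6620830889, p(133)=7346629512, p(134)=8149040695, p(135)=9035836076, p(136)=10015581680, p(137)=11097645016, p(138)=12292341831, p(139)=13610949895, p(140)=15065878135, p(141)=16670689208, p(142)=18440293320, p(143)=20390982757, p(144)=22540654445, p(145)=24908858009, p(146)=27517052599, p(147)=30388671978, p(148)=33549419497, p(149)=37027355200, p(150)=40853235313, p(151)=45060624582, p(152)=49686288421, p(153)=54770336324, p(154)=60356673280, p(155)=66493182097, p(156)=73232243759, p(157)=80630964769, p(158)=88751778802, p(159)=97662728555, p(160)=107438159466, p(161)=118159068427.
Final step: p(162) = p(161) + p(160) - p(157) - p(155) + p(150) + p(147) - p(140) - p(136) + p(127) + p(122) - p(111) - p(105) + p(92) + p(85) - p(70) - p(62) + p(45) + p(36) - p(17) - p(7)
= 118159068427 + 107438159466 - 80630964769 - 66493182097 + 40853235313 + 30388671978 - 15065878135 - 10015581680 + 3913864295 + 2291320912 - 679903203 - 342325709 + 72533807 + 30167357 - 4087968 - 1300156 + 89134 + 17977 - 297 - 15
= 129913904637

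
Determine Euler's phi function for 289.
272

289 = 17^2
φ(n) = n × ∏(1 - 1/p) for each prime p dividing n
φ(289) = 289 × (1 - 1/17) = 272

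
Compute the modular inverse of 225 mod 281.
5

gcd(225, 281) = 1, so the inverse exists.
Extended Euclidean algorithm on (281, 225):
281 = 1 × 225 + 56  ⟹  56 = (1)·281 + (-1)·225
225 = 4 × 56 + 1  ⟹  1 = (-4)·281 + (5)·225
So (5)·225 ≡ 1 (mod 281), i.e. 225^(-1) ≡ 5 (mod 281).
Check: 225 × 5 = 1125 ≡ 1 (mod 281)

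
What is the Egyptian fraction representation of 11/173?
1/16 + 1/923 + 1/2554864

Greedy algorithm:
11/173: ceiling(173/11) = 16, use 1/16
3/2768: ceiling(2768/3) = 923, use 1/923
1/2554864: ceiling(2554864/1) = 2554864, use 1/2554864
Result: 11/173 = 1/16 + 1/923 + 1/2554864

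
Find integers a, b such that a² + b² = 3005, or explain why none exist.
14² + 53² (a=14, b=53)

Factorization: 3005 = 5 × 601
By Fermat: n is sum of two squares iff every prime p ≡ 3 (mod 4) appears to even power.
All primes ≡ 3 (mod 4) appear to even power.
Search a = 0, 1, 2, … for 3005 - a² a perfect square: first hit at a = 14: 3005 - 196 = 2809 = 53².
3005 = 14² + 53² = 196 + 2809 ✓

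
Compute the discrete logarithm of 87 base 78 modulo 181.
64

Baby-step giant-step with step n = ⌈√181⌉ = 14.
Baby steps 78^j mod 181 (j:value) for j=0..13: 0:1, 1:78, 2:111, 3:151, 4:13, 5:109, 6:176, 7:153, 8:169, 9:150, 10:116, 11:179, 12:25, 13:140.
Giant-step multiplier: 78^(-14) ≡ 78^(180-14) = 78^166 ≡ 178 (mod 181).
Giant steps γ_i = 87·178^i mod 181: γ_0=87, γ_1=101, γ_2=59, γ_3=4, γ_4=169 (in table at j=8).
x = i·n + j = 4·14 + 8 = 64.
Check: 78^64 ≡ 87 (mod 181).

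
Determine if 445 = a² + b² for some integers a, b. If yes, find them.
2² + 21² (a=2, b=21)

Factorization: 445 = 5 × 89
By Fermat: n is sum of two squares iff every prime p ≡ 3 (mod 4) appears to even power.
All primes ≡ 3 (mod 4) appear to even power.
Search a = 0, 1, 2, … for 445 - a² a perfect square: first hit at a = 2: 445 - 4 = 441 = 21².
445 = 2² + 21² = 4 + 441 ✓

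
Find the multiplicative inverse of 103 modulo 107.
80

gcd(103, 107) = 1, so the inverse exists.
Extended Euclidean algorithm on (107, 103):
107 = 1 × 103 + 4  ⟹  4 = (1)·107 + (-1)·103
103 = 25 × 4 + 3  ⟹  3 = (-25)·107 + (26)·103
4 = 1 × 3 + 1  ⟹  1 = (26)·107 + (-27)·103
So (-27)·103 ≡ 1 (mod 107), i.e. 103^(-1) ≡ -27 ≡ 80 (mod 107).
Check: 103 × 80 = 8240 ≡ 1 (mod 107)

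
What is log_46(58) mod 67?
63

Baby-step giant-step with step n = ⌈√67⌉ = 9.
Baby steps 46^j mod 67 (j:value) for j=0..8: 0:1, 1:46, 2:39, 3:52, 4:47, 5:18, 6:24, 7:32, 8:65.
Giant-step multiplier: 46^(-9) ≡ 46^(66-9) = 46^57 ≡ 8 (mod 67).
Giant steps γ_i = 58·8^i mod 67: γ_0=58, γ_1=62, γ_2=27, γ_3=15, γ_4=53, γ_5=22, γ_6=42, γ_7=1 (in table at j=0).
x = i·n + j = 7·9 + 0 = 63.
Check: 46^63 ≡ 58 (mod 67).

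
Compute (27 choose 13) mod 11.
9

Using Lucas' theorem:
Write n=27 and k=13 in base 11:
n in base 11: [2, 5]
k in base 11: [1, 2]
C(27,13) mod 11 = ∏ C(n_i, k_i) mod 11
Digit binomials (mod 11): C(2,1) = 2; C(5,2) = 10
Product: 2 × 10 = 20 ≡ 9 (mod 11)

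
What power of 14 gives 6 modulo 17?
7

Baby-step giant-step with step n = ⌈√17⌉ = 5.
Baby steps 14^j mod 17 (j:value) for j=0..4: 0:1, 1:14, 2:9, 3:7, 4:13.
Giant-step multiplier: 14^(-5) ≡ 14^(16-5) = 14^11 ≡ 10 (mod 17).
Giant steps γ_i = 6·10^i mod 17: γ_0=6, γ_1=9 (in table at j=2).
x = i·n + j = 1·5 + 2 = 7.
Check: 14^7 ≡ 6 (mod 17).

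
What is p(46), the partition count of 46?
105558

p(n) counts ways to write n as a sum of positive integers (order ignored).
Euler's pentagonal recurrence: p(k) = p(k-1) + p(k-2) - p(k-5) - p(k-7) + p(k-12) + p(k-15) - ... (offsets j(3j∓1)/2, signs ++--, p(0)=1, p(<0)=0).
DP table for k = 0..45: p(0)=1, p(1)=1, p(2)=2, p(3)=3, p(4)=5, p(5)=7, p(6)=11, p(7)=15, p(8)=22, p(9)=30, p(10)=42, p(11)=56, p(12)=77, p(13)=101, p(14)=135, p(15)=176, p(16)=231, p(17)=297, p(18)=385, p(19)=490, p(20)=627, p(21)=792, p(22)=1002, p(23)=1255, p(24)=1575, p(25)=1958, p(26)=2436, p(27)=3010, p(28)=3718, p(29)=4565, p(30)=5604, p(31)=6842, p(32)=8349, p(33)=10143, p(34)=12310, p(35)=14883, p(36)=17977, p(37)=21637, p(38)=26015, p(39)=31185, p(40)=37338, p(41)=44583, p(42)=53174, p(43)=63261, p(44)=75175, p(45)=89134.
Final step: p(46) = p(45) + p(44) - p(41) - p(39) + p(34) + p(31) - p(24) - p(20) + p(11) + p(6)
= 89134 + 75175 - 44583 - 31185 + 12310 + 6842 - 1575 - 627 + 56 + 11
= 105558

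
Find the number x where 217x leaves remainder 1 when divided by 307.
249

gcd(217, 307) = 1, so the inverse exists.
Extended Euclidean algorithm on (307, 217):
307 = 1 × 217 + 90  ⟹  90 = (1)·307 + (-1)·217
217 = 2 × 90 + 37  ⟹  37 = (-2)·307 + (3)·217
90 = 2 × 37 + 16  ⟹  16 = (5)·307 + (-7)·217
37 = 2 × 16 + 5  ⟹  5 = (-12)·307 + (17)·217
16 = 3 × 5 + 1  ⟹  1 = (41)·307 + (-58)·217
So (-58)·217 ≡ 1 (mod 307), i.e. 217^(-1) ≡ -58 ≡ 249 (mod 307).
Check: 217 × 249 = 54033 ≡ 1 (mod 307)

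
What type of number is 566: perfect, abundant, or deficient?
deficient

Proper divisors of 566: sum = 1 + 2 + 283 = 286
Since 286 < 566, 566 is deficient.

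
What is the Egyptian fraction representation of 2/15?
1/8 + 1/120

Greedy algorithm:
2/15: ceiling(15/2) = 8, use 1/8
1/120: ceiling(120/1) = 120, use 1/120
Result: 2/15 = 1/8 + 1/120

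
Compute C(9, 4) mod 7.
0

Using Lucas' theorem:
Write n=9 and k=4 in base 7:
n in base 7: [1, 2]
k in base 7: [0, 4]
C(9,4) mod 7 = ∏ C(n_i, k_i) mod 7
Digit binomials (mod 7): C(1,0) = 1; C(2,4) = 0 (k_i > n_i)
Product: 1 × 0 = 0 ≡ 0 (mod 7)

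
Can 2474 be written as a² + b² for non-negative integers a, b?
25² + 43² (a=25, b=43)

Factorization: 2474 = 2 × 1237
By Fermat: n is sum of two squares iff every prime p ≡ 3 (mod 4) appears to even power.
All primes ≡ 3 (mod 4) appear to even power.
Search a = 0, 1, 2, … for 2474 - a² a perfect square: first hit at a = 25: 2474 - 625 = 1849 = 43².
2474 = 25² + 43² = 625 + 1849 ✓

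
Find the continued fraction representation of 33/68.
[0; 2, 16, 2]

Euclidean algorithm steps:
33 = 0 × 68 + 33
68 = 2 × 33 + 2
33 = 16 × 2 + 1
2 = 2 × 1 + 0
Continued fraction: [0; 2, 16, 2]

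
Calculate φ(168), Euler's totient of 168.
48

168 = 2^3 × 3 × 7
φ(n) = n × ∏(1 - 1/p) for each prime p dividing n
φ(168) = 168 × (1 - 1/2) × (1 - 1/3) × (1 - 1/7) = 48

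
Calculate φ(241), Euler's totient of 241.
240

241 = 241
φ(n) = n × ∏(1 - 1/p) for each prime p dividing n
φ(241) = 241 × (1 - 1/241) = 240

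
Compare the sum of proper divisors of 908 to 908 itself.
deficient

Proper divisors of 908: sum = 1 + 2 + 4 + 227 + 454 = 688
Since 688 < 908, 908 is deficient.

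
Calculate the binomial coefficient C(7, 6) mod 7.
0

Using Lucas' theorem:
Write n=7 and k=6 in base 7:
n in base 7: [1, 0]
k in base 7: [0, 6]
C(7,6) mod 7 = ∏ C(n_i, k_i) mod 7
Digit binomials (mod 7): C(1,0) = 1; C(0,6) = 0 (k_i > n_i)
Product: 1 × 0 = 0 ≡ 0 (mod 7)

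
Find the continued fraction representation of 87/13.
[6; 1, 2, 4]

Euclidean algorithm steps:
87 = 6 × 13 + 9
13 = 1 × 9 + 4
9 = 2 × 4 + 1
4 = 4 × 1 + 0
Continued fraction: [6; 1, 2, 4]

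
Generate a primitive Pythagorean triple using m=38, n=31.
(483, 2356, 2405)

Euclid's formula: a = m² - n², b = 2mn, c = m² + n²
m = 38, n = 31
a = 38² - 31² = 1444 - 961 = 483
b = 2 × 38 × 31 = 2356
c = 38² + 31² = 1444 + 961 = 2405
Verification: 483² + 2356² = 233289 + 5550736 = 5784025 = 2405² ✓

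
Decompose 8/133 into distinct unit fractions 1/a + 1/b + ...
1/17 + 1/754 + 1/1704794

Greedy algorithm:
8/133: ceiling(133/8) = 17, use 1/17
3/2261: ceiling(2261/3) = 754, use 1/754
1/1704794: ceiling(1704794/1) = 1704794, use 1/1704794
Result: 8/133 = 1/17 + 1/754 + 1/1704794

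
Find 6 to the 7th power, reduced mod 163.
65

Repeated squaring. Binary of 7 = 111.
6^1 ≡ 6 (mod 163); 6^2 ≡ 36 (mod 163); 6^4 ≡ 155 (mod 163)
6^7 = 6^1 × 6^2 × 6^4 ≡ 65 (mod 163)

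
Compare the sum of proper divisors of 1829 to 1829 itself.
deficient

Proper divisors of 1829: sum = 1 + 31 + 59 = 91
Since 91 < 1829, 1829 is deficient.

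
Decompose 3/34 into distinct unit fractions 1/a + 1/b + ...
1/12 + 1/204

Greedy algorithm:
3/34: ceiling(34/3) = 12, use 1/12
1/204: ceiling(204/1) = 204, use 1/204
Result: 3/34 = 1/12 + 1/204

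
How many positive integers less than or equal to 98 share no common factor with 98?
42

98 = 2 × 7^2
φ(n) = n × ∏(1 - 1/p) for each prime p dividing n
φ(98) = 98 × (1 - 1/2) × (1 - 1/7) = 42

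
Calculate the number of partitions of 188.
1398341745571

p(n) counts ways to write n as a sum of positive integers (order ignored).
Euler's pentagonal recurrence: p(k) = p(k-1) + p(k-2) - p(k-5) - p(k-7) + p(k-12) + p(k-15) - ... (offsets j(3j∓1)/2, signs ++--, p(0)=1, p(<0)=0).
DP table for k = 0..187: p(0)=1, p(1)=1, p(2)=2, p(3)=3, p(4)=5, p(5)=7, p(6)=11, p(7)=15, p(8)=22, p(9)=30, p(10)=42, p(11)=56, p(12)=77, p(13)=101, p(14)=135, p(15)=176, p(16)=231, p(17)=297, p(18)=385, p(19)=490, p(20)=627, p(21)=792, p(22)=1002, p(23)=1255, p(24)=1575, p(25)=1958, p(26)=2436, p(27)=3010, p(28)=3718, p(29)=4565, p(30)=5604, p(31)=6842, p(32)=8349, p(33)=10143, p(34)=12310, p(35)=14883, p(36)=17977, p(37)=21637, p(38)=26015, p(39)=31185, p(40)=37338, p(41)=44583, p(42)=53174, p(43)=63261, p(44)=75175, p(45)=89134, p(46)=105558, p(47)=124754, p(48)=147273, p(49)=173525, p(50)=204226, p(51)=239943, p(52)=281589, p(53)=329931, p(54)=386155, p(55)=451276, p(56)=526823, p(57)=614154, p(58)=715220, p(59)=831820, p(60)=966467, p(61)=1121505, p(62)=1300156, p(63)=1505499, p(64)=1741630, p(65)=2012558, p(66)=2323520, p(67)=2679689, p(68)=3087735, p(69)=3554345, p(70)=4087968, p(71)=4697205, p(72)=5392783, p(73)=6185689, p(74)=7089500, p(75)=8118264, p(76)=9289091, p(77)=10619863, p(78)=12132164, p(79)=13848650, p(80)=15796476, p(81)=18004327, p(82)=20506255, p(83)=23338469, p(84)=26543660, p(85)=30167357, p(86)=34262962, p(87)=38887673, p(88)=44108109, p(89)=49995925, p(90)=56634173, p(91)=64112359, p(92)=72533807, p(93)=82010177, p(94)=92669720, p(95)=104651419, p(96)=118114304, p(97)=133230930, p(98)=150198136, p(99)=169229875, p(100)=190569292, p(101)=214481126, p(102)=241265379, p(103)=271248950, p(104)=304801365, p(105)=342325709, p(106)=384276336, p(107)=431149389, p(108)=483502844, p(109)=541946240, p(110)=607163746, p(111)=679903203, p(112)=761002156, p(113)=851376628, p(114)=952050665, p(115)=1064144451, p(116)=1188908248, p(117)=1327710076, p(118)=1482074143, p(119)=1653668665, p(120)=1844349560, p(121)=2056148051, p(122)=2291320912, p(123)=2552338241, p(124)=2841940500, p(125)=3163127352, p(126)=3519222692, p(127)=3913864295, p(128)=4351078600, p(129)=4835271870, p(130)=5371315400, p(131)=5964539504, p(132)=6620830889, p(133)=7346629512, p(134)=8149040695, p(135)=9035836076, p(136)=10015581680, p(137)=11097645016, p(138)=12292341831, p(139)=13610949895, p(140)=15065878135, p(141)=16670689208, p(142)=18440293320, p(143)=20390982757, p(144)=22540654445, p(145)=24908858009, p(146)=27517052599, p(147)=30388671978, p(148)=33549419497, p(149)=37027355200, p(150)=40853235313, p(151)=45060624582, p(152)=49686288421, p(153)=54770336324, p(154)=60356673280, p(155)=66493182097, p(156)=73232243759, p(157)=80630964769, p(158)=88751778802, p(159)=97662728555, p(160)=107438159466, p(161)=118159068427, p(162)=129913904637, p(163)=142798995930, p(164)=156919475295, p(165)=172389800255, p(166)=189334822579, p(167)=207890420102, p(168)=228204732751, p(169)=250438925115, p(170)=274768617130, p(171)=301384802048, p(172)=330495499613, p(173)=362326859895, p(174)=397125074750, p(175)=435157697830, p(176)=476715857290, p(177)=522115831195, p(178)=571701605655, p(179)=625846753120, p(180)=684957390936, p(181)=749474411781, p(182)=819876908323, p(183)=896684817527, p(184)=980462880430, p(185)=1071823774337, p(186)=1171432692373, p(187)=1280011042268.
Final step: p(188) = p(187) + p(186) - p(183) - p(181) + p(176) + p(173) - p(166) - p(162) + p(153) + p(148) - p(137) - p(131) + p(118) + p(111) - p(96) - p(88) + p(71) + p(62) - p(43) - p(33) + p(12) + p(1)
= 1280011042268 + 1171432692373 - 896684817527 - 749474411781 + 476715857290 + 362326859895 - 189334822579 - 129913904637 + 54770336324 + 33549419497 - 11097645016 - 5964539504 + 1482074143 + 679903203 - 118114304 - 44108109 + 4697205 + 1300156 - 63261 - 10143 + 77 + 1
= 1398341745571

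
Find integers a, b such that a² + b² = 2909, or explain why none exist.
10² + 53² (a=10, b=53)

Factorization: 2909 = 2909
By Fermat: n is sum of two squares iff every prime p ≡ 3 (mod 4) appears to even power.
All primes ≡ 3 (mod 4) appear to even power.
Search a = 0, 1, 2, … for 2909 - a² a perfect square: first hit at a = 10: 2909 - 100 = 2809 = 53².
2909 = 10² + 53² = 100 + 2809 ✓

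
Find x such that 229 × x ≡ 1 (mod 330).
49

gcd(229, 330) = 1, so the inverse exists.
Extended Euclidean algorithm on (330, 229):
330 = 1 × 229 + 101  ⟹  101 = (1)·330 + (-1)·229
229 = 2 × 101 + 27  ⟹  27 = (-2)·330 + (3)·229
101 = 3 × 27 + 20  ⟹  20 = (7)·330 + (-10)·229
27 = 1 × 20 + 7  ⟹  7 = (-9)·330 + (13)·229
20 = 2 × 7 + 6  ⟹  6 = (25)·330 + (-36)·229
7 = 1 × 6 + 1  ⟹  1 = (-34)·330 + (49)·229
So (49)·229 ≡ 1 (mod 330), i.e. 229^(-1) ≡ 49 (mod 330).
Check: 229 × 49 = 11221 ≡ 1 (mod 330)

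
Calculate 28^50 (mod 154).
56

Repeated squaring. Binary of 50 = 110010.
28^1 ≡ 28 (mod 154); 28^2 ≡ 14 (mod 154); 28^4 ≡ 42 (mod 154); 28^8 ≡ 70 (mod 154); 28^16 ≡ 126 (mod 154); 28^32 ≡ 14 (mod 154)
28^50 = 28^2 × 28^16 × 28^32 ≡ 56 (mod 154)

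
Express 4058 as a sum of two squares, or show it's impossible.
43² + 47² (a=43, b=47)

Factorization: 4058 = 2 × 2029
By Fermat: n is sum of two squares iff every prime p ≡ 3 (mod 4) appears to even power.
All primes ≡ 3 (mod 4) appear to even power.
Search a = 0, 1, 2, … for 4058 - a² a perfect square: first hit at a = 43: 4058 - 1849 = 2209 = 47².
4058 = 43² + 47² = 1849 + 2209 ✓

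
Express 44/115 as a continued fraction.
[0; 2, 1, 1, 1, 1, 2, 3]

Euclidean algorithm steps:
44 = 0 × 115 + 44
115 = 2 × 44 + 27
44 = 1 × 27 + 17
27 = 1 × 17 + 10
17 = 1 × 10 + 7
10 = 1 × 7 + 3
7 = 2 × 3 + 1
3 = 3 × 1 + 0
Continued fraction: [0; 2, 1, 1, 1, 1, 2, 3]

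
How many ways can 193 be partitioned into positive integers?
2168627105469

p(n) counts ways to write n as a sum of positive integers (order ignored).
Euler's pentagonal recurrence: p(k) = p(k-1) + p(k-2) - p(k-5) - p(k-7) + p(k-12) + p(k-15) - ... (offsets j(3j∓1)/2, signs ++--, p(0)=1, p(<0)=0).
DP table for k = 0..192: p(0)=1, p(1)=1, p(2)=2, p(3)=3, p(4)=5, p(5)=7, p(6)=11, p(7)=15, p(8)=22, p(9)=30, p(10)=42, p(11)=56, p(12)=77, p(13)=101, p(14)=135, p(15)=176, p(16)=231, p(17)=297, p(18)=385, p(19)=490, p(20)=627, p(21)=792, p(22)=1002, p(23)=1255, p(24)=1575, p(25)=1958, p(26)=2436, p(27)=3010, p(28)=3718, p(29)=4565, p(30)=5604, p(31)=6842, p(32)=8349, p(33)=10143, p(34)=12310, p(35)=14883, p(36)=17977, p(37)=21637, p(38)=26015, p(39)=31185, p(40)=37338, p(41)=44583, p(42)=53174, p(43)=63261, p(44)=75175, p(45)=89134, p(46)=105558, p(47)=124754, p(48)=147273, p(49)=173525, p(50)=204226, p(51)=239943, p(52)=281589, p(53)=329931, p(54)=386155, p(55)=451276, p(56)=526823, p(57)=614154, p(58)=715220, p(59)=831820, p(60)=966467, p(61)=1121505, p(62)=1300156, p(63)=1505499, p(64)=1741630, p(65)=2012558, p(66)=2323520, p(67)=2679689, p(68)=3087735, p(69)=3554345, p(70)=4087968, p(71)=4697205, p(72)=5392783, p(73)=6185689, p(74)=7089500, p(75)=8118264, p(76)=9289091, p(77)=10619863, p(78)=12132164, p(79)=13848650, p(80)=15796476, p(81)=18004327, p(82)=20506255, p(83)=23338469, p(84)=26543660, p(85)=30167357, p(86)=34262962, p(87)=38887673, p(88)=44108109, p(89)=49995925, p(90)=56634173, p(91)=64112359, p(92)=72533807, p(93)=82010177, p(94)=92669720, p(95)=104651419, p(96)=118114304, p(97)=133230930, p(98)=150198136, p(99)=169229875, p(100)=190569292, p(101)=214481126, p(102)=241265379, p(103)=271248950, p(104)=304801365, p(105)=342325709, p(106)=384276336, p(107)=431149389, p(108)=483502844, p(109)=541946240, p(110)=607163746, p(111)=679903203, p(112)=761002156, p(113)=851376628, p(114)=952050665, p(115)=1064144451, p(116)=1188908248, p(117)=1327710076, p(118)=1482074143, p(119)=1653668665, p(120)=1844349560, p(121)=2056148051, p(122)=2291320912, p(123)=2552338241, p(124)=2841940500, p(125)=3163127352, p(126)=3519222692, p(127)=3913864295, p(128)=4351078600, p(129)=4835271870, p(130)=5371315400, p(131)=5964539504, p(132)=6620830889, p(133)=7346629512, p(134)=8149040695, p(135)=9035836076, p(136)=10015581680, p(137)=11097645016, p(138)=12292341831, p(139)=13610949895, p(140)=15065878135, p(141)=16670689208, p(142)=18440293320, p(143)=20390982757, p(144)=22540654445, p(145)=24908858009, p(146)=27517052599, p(147)=30388671978, p(148)=33549419497, p(149)=37027355200, p(150)=40853235313, p(151)=45060624582, p(152)=49686288421, p(153)=54770336324, p(154)=60356673280, p(155)=66493182097, p(156)=73232243759, p(157)=80630964769, p(158)=88751778802, p(159)=97662728555, p(160)=107438159466, p(161)=118159068427, p(162)=129913904637, p(163)=142798995930, p(164)=156919475295, p(165)=172389800255, p(166)=189334822579, p(167)=207890420102, p(168)=228204732751, p(169)=250438925115, p(170)=274768617130, p(171)=301384802048, p(172)=330495499613, p(173)=362326859895, p(174)=397125074750, p(175)=435157697830, p(176)=476715857290, p(177)=522115831195, p(178)=571701605655, p(179)=625846753120, p(180)=684957390936, p(181)=749474411781, p(182)=819876908323, p(183)=896684817527, p(184)=980462880430, p(185)=1071823774337, p(186)=1171432692373, p(187)=1280011042268, p(188)=1398341745571, p(189)=1527273599625, p(190)=1667727404093, p(191)=1820701100652, p(192)=1987276856363.
Final step: p(193) = p(192) + p(191) - p(188) - p(186) + p(181) + p(178) - p(171) - p(167) + p(158) + p(153) - p(142) - p(136) + p(123) + p(116) - p(101) - p(93) + p(76) + p(67) - p(48) - p(38) + p(17) + p(6)
= 1987276856363 + 1820701100652 - 1398341745571 - 1171432692373 + 749474411781 + 571701605655 - 301384802048 - 207890420102 + 88751778802 + 54770336324 - 18440293320 - 10015581680 + 2552338241 + 1188908248 - 214481126 - 82010177 + 9289091 + 2679689 - 147273 - 26015 + 297 + 11
= 2168627105469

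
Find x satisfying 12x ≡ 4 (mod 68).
x ≡ 6 (mod 17)

gcd(12, 68) = 4, which divides 4, so solutions exist.
Divide through by 4: 3x ≡ 1 (mod 17).
Find 3^(-1) mod 17 by the extended Euclidean algorithm:
17 = 5 × 3 + 2  ⟹  2 = (1)·17 + (-5)·3
3 = 1 × 2 + 1  ⟹  1 = (-1)·17 + (6)·3
So (6)·3 ≡ 1 (mod 17), i.e. 3^(-1) ≡ 6 (mod 17).
x ≡ 6 × 1 = 6 ≡ 6 (mod 17).
Check: 12 × 6 = 72 ≡ 4 (mod 68).
x ≡ 6 (mod 17), giving 4 solutions mod 68.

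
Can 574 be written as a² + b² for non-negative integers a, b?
Not possible

Factorization: 574 = 2 × 7 × 41
By Fermat: n is sum of two squares iff every prime p ≡ 3 (mod 4) appears to even power.
Prime(s) ≡ 3 (mod 4) with odd exponent: [(7, 1)]
Therefore 574 cannot be expressed as a² + b².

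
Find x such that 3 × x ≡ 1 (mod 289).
193

gcd(3, 289) = 1, so the inverse exists.
Extended Euclidean algorithm on (289, 3):
289 = 96 × 3 + 1  ⟹  1 = (1)·289 + (-96)·3
So (-96)·3 ≡ 1 (mod 289), i.e. 3^(-1) ≡ -96 ≡ 193 (mod 289).
Check: 3 × 193 = 579 ≡ 1 (mod 289)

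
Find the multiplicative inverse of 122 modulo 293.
281

gcd(122, 293) = 1, so the inverse exists.
Extended Euclidean algorithm on (293, 122):
293 = 2 × 122 + 49  ⟹  49 = (1)·293 + (-2)·122
122 = 2 × 49 + 24  ⟹  24 = (-2)·293 + (5)·122
49 = 2 × 24 + 1  ⟹  1 = (5)·293 + (-12)·122
So (-12)·122 ≡ 1 (mod 293), i.e. 122^(-1) ≡ -12 ≡ 281 (mod 293).
Check: 122 × 281 = 34282 ≡ 1 (mod 293)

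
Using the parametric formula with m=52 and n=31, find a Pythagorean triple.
(1743, 3224, 3665)

Euclid's formula: a = m² - n², b = 2mn, c = m² + n²
m = 52, n = 31
a = 52² - 31² = 2704 - 961 = 1743
b = 2 × 52 × 31 = 3224
c = 52² + 31² = 2704 + 961 = 3665
Verification: 1743² + 3224² = 3038049 + 10394176 = 13432225 = 3665² ✓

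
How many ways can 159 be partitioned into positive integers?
97662728555

p(n) counts ways to write n as a sum of positive integers (order ignored).
Euler's pentagonal recurrence: p(k) = p(k-1) + p(k-2) - p(k-5) - p(k-7) + p(k-12) + p(k-15) - ... (offsets j(3j∓1)/2, signs ++--, p(0)=1, p(<0)=0).
DP table for k = 0..158: p(0)=1, p(1)=1, p(2)=2, p(3)=3, p(4)=5, p(5)=7, p(6)=11, p(7)=15, p(8)=22, p(9)=30, p(10)=42, p(11)=56, p(12)=77, p(13)=101, p(14)=135, p(15)=176, p(16)=231, p(17)=297, p(18)=385, p(19)=490, p(20)=627, p(21)=792, p(22)=1002, p(23)=1255, p(24)=1575, p(25)=1958, p(26)=2436, p(27)=3010, p(28)=3718, p(29)=4565, p(30)=5604, p(31)=6842, p(32)=8349, p(33)=10143, p(34)=12310, p(35)=14883, p(36)=17977, p(37)=21637, p(38)=26015, p(39)=31185, p(40)=37338, p(41)=44583, p(42)=53174, p(43)=63261, p(44)=75175, p(45)=89134, p(46)=105558, p(47)=124754, p(48)=147273, p(49)=173525, p(50)=204226, p(51)=239943, p(52)=281589, p(53)=329931, p(54)=386155, p(55)=451276, p(56)=526823, p(57)=614154, p(58)=715220, p(59)=831820, p(60)=966467, p(61)=1121505, p(62)=1300156, p(63)=1505499, p(64)=1741630, p(65)=2012558, p(66)=2323520, p(67)=2679689, p(68)=3087735, p(69)=3554345, p(70)=4087968, p(71)=4697205, p(72)=5392783, p(73)=6185689, p(74)=7089500, p(75)=8118264, p(76)=9289091, p(77)=10619863, p(78)=12132164, p(79)=13848650, p(80)=15796476, p(81)=18004327, p(82)=20506255, p(83)=23338469, p(84)=26543660, p(85)=30167357, p(86)=34262962, p(87)=38887673, p(88)=44108109, p(89)=49995925, p(90)=56634173, p(91)=64112359, p(92)=72533807, p(93)=82010177, p(94)=92669720, p(95)=104651419, p(96)=118114304, p(97)=133230930, p(98)=150198136, p(99)=169229875, p(100)=190569292, p(101)=214481126, p(102)=241265379, p(103)=271248950, p(104)=304801365, p(105)=342325709, p(106)=384276336, p(107)=431149389, p(108)=483502844, p(109)=541946240, p(110)=607163746, p(111)=679903203, p(112)=761002156, p(113)=851376628, p(114)=952050665, p(115)=1064144451, p(116)=1188908248, p(117)=1327710076, p(118)=1482074143, p(119)=1653668665, p(120)=1844349560, p(121)=2056148051, p(122)=2291320912, p(123)=2552338241, p(124)=2841940500, p(125)=3163127352, p(126)=3519222692, p(127)=3913864295, p(128)=4351078600, p(129)=4835271870, p(130)=5371315400, p(131)=5964539504, p(132)=6620830889, p(133)=7346629512, p(134)=8149040695, p(135)=9035836076, p(136)=10015581680, p(137)=11097645016, p(138)=12292341831, p(139)=13610949895, p(140)=15065878135, p(141)=16670689208, p(142)=18440293320, p(143)=20390982757, p(144)=22540654445, p(145)=24908858009, p(146)=27517052599, p(147)=30388671978, p(148)=33549419497, p(149)=37027355200, p(150)=40853235313, p(151)=45060624582, p(152)=49686288421, p(153)=54770336324, p(154)=60356673280, p(155)=66493182097, p(156)=73232243759, p(157)=80630964769, p(158)=88751778802.
Final step: p(159) = p(158) + p(157) - p(154) - p(152) + p(147) + p(144) - p(137) - p(133) + p(124) + p(119) - p(108) - p(102) + p(89) + p(82) - p(67) - p(59) + p(42) + p(33) - p(14) - p(4)
= 88751778802 + 80630964769 - 60356673280 - 49686288421 + 30388671978 + 22540654445 - 11097645016 - 7346629512 + 2841940500 + 1653668665 - 483502844 - 241265379 + 49995925 + 20506255 - 2679689 - 831820 + 53174 + 10143 - 135 - 5
= 97662728555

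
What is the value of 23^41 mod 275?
23

Repeated squaring. Binary of 41 = 101001.
23^1 ≡ 23 (mod 275); 23^2 ≡ 254 (mod 275); 23^4 ≡ 166 (mod 275); 23^8 ≡ 56 (mod 275); 23^16 ≡ 111 (mod 275); 23^32 ≡ 221 (mod 275)
23^41 = 23^1 × 23^8 × 23^32 ≡ 23 (mod 275)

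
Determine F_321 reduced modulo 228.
154

Matrix identity: Q^n = [[F_(n+1), F_n], [F_n, F_(n-1)]] with Q = [[1,1],[1,0]].
n = 321 = 101000001₂. Square-and-multiply, entries mod 228:
Q^1 = [[1,1],[1,0]]
Q^2 = (Q^1)² = [[2,1],[1,1]]
Q^5 = (Q^2)²·Q = [[8,5],[5,3]]
Q^10 = (Q^5)² = [[89,55],[55,34]]
Q^20 = (Q^10)² = [[2,153],[153,77]]
Q^40 = (Q^20)² = [[157,3],[3,154]]
Q^80 = (Q^40)² = [[34,21],[21,13]]
Q^160 = (Q^80)² = [[1,75],[75,154]]
Q^321 = (Q^160)²·Q = [[151,154],[154,225]]
F_321 mod 228 = Q^321[0][1] = 154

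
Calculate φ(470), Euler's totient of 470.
184

470 = 2 × 5 × 47
φ(n) = n × ∏(1 - 1/p) for each prime p dividing n
φ(470) = 470 × (1 - 1/2) × (1 - 1/5) × (1 - 1/47) = 184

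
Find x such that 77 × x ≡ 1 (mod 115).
3

gcd(77, 115) = 1, so the inverse exists.
Extended Euclidean algorithm on (115, 77):
115 = 1 × 77 + 38  ⟹  38 = (1)·115 + (-1)·77
77 = 2 × 38 + 1  ⟹  1 = (-2)·115 + (3)·77
So (3)·77 ≡ 1 (mod 115), i.e. 77^(-1) ≡ 3 (mod 115).
Check: 77 × 3 = 231 ≡ 1 (mod 115)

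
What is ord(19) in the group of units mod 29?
28

29 is prime, so ord(19) divides φ(29) = 28.
Divisors of 28: 1, 2, 4, 7, 14, 28.
Repeated squaring: 19^1 ≡ 19, 19^2 ≡ 13, 19^4 ≡ 24, 19^8 ≡ 25, 19^16 ≡ 16 (mod 29).
Test 19^d mod 29 for each divisor d in increasing order:
19^1 ≡ 19
19^2 ≡ 13
19^4 ≡ 24
19^7 = 19^4·19^2·19^1 ≡ 12
19^14 = 19^8·19^4·19^2 ≡ 28
19^28 = 19^16·19^8·19^4 ≡ 1  ← first divisor giving 1
The order is 28.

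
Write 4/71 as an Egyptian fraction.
1/18 + 1/1278

Greedy algorithm:
4/71: ceiling(71/4) = 18, use 1/18
1/1278: ceiling(1278/1) = 1278, use 1/1278
Result: 4/71 = 1/18 + 1/1278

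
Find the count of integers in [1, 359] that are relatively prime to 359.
358

359 = 359
φ(n) = n × ∏(1 - 1/p) for each prime p dividing n
φ(359) = 359 × (1 - 1/359) = 358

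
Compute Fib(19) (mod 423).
374

Matrix identity: Q^n = [[F_(n+1), F_n], [F_n, F_(n-1)]] with Q = [[1,1],[1,0]].
n = 19 = 10011₂. Square-and-multiply, entries mod 423:
Q^1 = [[1,1],[1,0]]
Q^2 = (Q^1)² = [[2,1],[1,1]]
Q^4 = (Q^2)² = [[5,3],[3,2]]
Q^9 = (Q^4)²·Q = [[55,34],[34,21]]
Q^19 = (Q^9)²·Q = [[420,374],[374,46]]
F_19 mod 423 = Q^19[0][1] = 374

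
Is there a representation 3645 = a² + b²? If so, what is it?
27² + 54² (a=27, b=54)

Factorization: 3645 = 3^6 × 5
By Fermat: n is sum of two squares iff every prime p ≡ 3 (mod 4) appears to even power.
All primes ≡ 3 (mod 4) appear to even power.
Search a = 0, 1, 2, … for 3645 - a² a perfect square: first hit at a = 27: 3645 - 729 = 2916 = 54².
3645 = 27² + 54² = 729 + 2916 ✓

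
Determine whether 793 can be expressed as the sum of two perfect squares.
3² + 28² (a=3, b=28)

Factorization: 793 = 13 × 61
By Fermat: n is sum of two squares iff every prime p ≡ 3 (mod 4) appears to even power.
All primes ≡ 3 (mod 4) appear to even power.
Search a = 0, 1, 2, … for 793 - a² a perfect square: first hit at a = 3: 793 - 9 = 784 = 28².
793 = 3² + 28² = 9 + 784 ✓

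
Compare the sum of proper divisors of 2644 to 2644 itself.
deficient

Proper divisors of 2644: sum = 1 + 2 + 4 + 661 + 1322 = 1990
Since 1990 < 2644, 2644 is deficient.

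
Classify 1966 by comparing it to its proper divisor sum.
deficient

Proper divisors of 1966: sum = 1 + 2 + 983 = 986
Since 986 < 1966, 1966 is deficient.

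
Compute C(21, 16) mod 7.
0

Using Lucas' theorem:
Write n=21 and k=16 in base 7:
n in base 7: [3, 0]
k in base 7: [2, 2]
C(21,16) mod 7 = ∏ C(n_i, k_i) mod 7
Digit binomials (mod 7): C(3,2) = 3; C(0,2) = 0 (k_i > n_i)
Product: 3 × 0 = 0 ≡ 0 (mod 7)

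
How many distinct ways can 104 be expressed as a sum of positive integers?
304801365

p(n) counts ways to write n as a sum of positive integers (order ignored).
Euler's pentagonal recurrence: p(k) = p(k-1) + p(k-2) - p(k-5) - p(k-7) + p(k-12) + p(k-15) - ... (offsets j(3j∓1)/2, signs ++--, p(0)=1, p(<0)=0).
DP table for k = 0..103: p(0)=1, p(1)=1, p(2)=2, p(3)=3, p(4)=5, p(5)=7, p(6)=11, p(7)=15, p(8)=22, p(9)=30, p(10)=42, p(11)=56, p(12)=77, p(13)=101, p(14)=135, p(15)=176, p(16)=231, p(17)=297, p(18)=385, p(19)=490, p(20)=627, p(21)=792, p(22)=1002, p(23)=1255, p(24)=1575, p(25)=1958, p(26)=2436, p(27)=3010, p(28)=3718, p(29)=4565, p(30)=5604, p(31)=6842, p(32)=8349, p(33)=10143, p(34)=12310, p(35)=14883, p(36)=17977, p(37)=21637, p(38)=26015, p(39)=31185, p(40)=37338, p(41)=44583, p(42)=53174, p(43)=63261, p(44)=75175, p(45)=89134, p(46)=105558, p(47)=124754, p(48)=147273, p(49)=173525, p(50)=204226, p(51)=239943, p(52)=281589, p(53)=329931, p(54)=386155, p(55)=451276, p(56)=526823, p(57)=614154, p(58)=715220, p(59)=831820, p(60)=966467, p(61)=1121505, p(62)=1300156, p(63)=1505499, p(64)=1741630, p(65)=2012558, p(66)=2323520, p(67)=2679689, p(68)=3087735, p(69)=3554345, p(70)=4087968, p(71)=4697205, p(72)=5392783, p(73)=6185689, p(74)=7089500, p(75)=8118264, p(76)=9289091, p(77)=10619863, p(78)=12132164, p(79)=13848650, p(80)=15796476, p(81)=18004327, p(82)=20506255, p(83)=23338469, p(84)=26543660, p(85)=30167357, p(86)=34262962, p(87)=38887673, p(88)=44108109, p(89)=49995925, p(90)=56634173, p(91)=64112359, p(92)=72533807, p(93)=82010177, p(94)=92669720, p(95)=104651419, p(96)=118114304, p(97)=133230930, p(98)=150198136, p(99)=169229875, p(100)=190569292, p(101)=214481126, p(102)=241265379, p(103)=271248950.
Final step: p(104) = p(103) + p(102) - p(99) - p(97) + p(92) + p(89) - p(82) - p(78) + p(69) + p(64) - p(53) - p(47) + p(34) + p(27) - p(12) - p(4)
= 271248950 + 241265379 - 169229875 - 133230930 + 72533807 + 49995925 - 20506255 - 12132164 + 3554345 + 1741630 - 329931 - 124754 + 12310 + 3010 - 77 - 5
= 304801365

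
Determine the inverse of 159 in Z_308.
31

gcd(159, 308) = 1, so the inverse exists.
Extended Euclidean algorithm on (308, 159):
308 = 1 × 159 + 149  ⟹  149 = (1)·308 + (-1)·159
159 = 1 × 149 + 10  ⟹  10 = (-1)·308 + (2)·159
149 = 14 × 10 + 9  ⟹  9 = (15)·308 + (-29)·159
10 = 1 × 9 + 1  ⟹  1 = (-16)·308 + (31)·159
So (31)·159 ≡ 1 (mod 308), i.e. 159^(-1) ≡ 31 (mod 308).
Check: 159 × 31 = 4929 ≡ 1 (mod 308)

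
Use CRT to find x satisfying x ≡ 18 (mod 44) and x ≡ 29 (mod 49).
1646

Using Chinese Remainder Theorem:
M = 44 × 49 = 2156
M1 = 49, M2 = 44
y1 = 49^(-1) mod 44 = 9
y2 = 44^(-1) mod 49 = 39
x = (18×49×9 + 29×44×39) mod 2156 = 1646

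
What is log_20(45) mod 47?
21

Baby-step giant-step with step n = ⌈√47⌉ = 7.
Baby steps 20^j mod 47 (j:value) for j=0..6: 0:1, 1:20, 2:24, 3:10, 4:12, 5:5, 6:6.
Giant-step multiplier: 20^(-7) ≡ 20^(46-7) = 20^39 ≡ 38 (mod 47).
Giant steps γ_i = 45·38^i mod 47: γ_0=45, γ_1=18, γ_2=26, γ_3=1 (in table at j=0).
x = i·n + j = 3·7 + 0 = 21.
Check: 20^21 ≡ 45 (mod 47).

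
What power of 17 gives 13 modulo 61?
20

Baby-step giant-step with step n = ⌈√61⌉ = 8.
Baby steps 17^j mod 61 (j:value) for j=0..7: 0:1, 1:17, 2:45, 3:33, 4:12, 5:21, 6:52, 7:30.
Giant-step multiplier: 17^(-8) ≡ 17^(60-8) = 17^52 ≡ 25 (mod 61).
Giant steps γ_i = 13·25^i mod 61: γ_0=13, γ_1=20, γ_2=12 (in table at j=4).
x = i·n + j = 2·8 + 4 = 20.
Check: 17^20 ≡ 13 (mod 61).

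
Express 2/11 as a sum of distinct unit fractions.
1/6 + 1/66

Greedy algorithm:
2/11: ceiling(11/2) = 6, use 1/6
1/66: ceiling(66/1) = 66, use 1/66
Result: 2/11 = 1/6 + 1/66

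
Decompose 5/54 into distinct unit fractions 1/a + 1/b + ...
1/11 + 1/594

Greedy algorithm:
5/54: ceiling(54/5) = 11, use 1/11
1/594: ceiling(594/1) = 594, use 1/594
Result: 5/54 = 1/11 + 1/594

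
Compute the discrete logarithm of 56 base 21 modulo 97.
65

Baby-step giant-step with step n = ⌈√97⌉ = 10.
Baby steps 21^j mod 97 (j:value) for j=0..9: 0:1, 1:21, 2:53, 3:46, 4:93, 5:13, 6:79, 7:10, 8:16, 9:45.
Giant-step multiplier: 21^(-10) ≡ 21^(96-10) = 21^86 ≡ 31 (mod 97).
Giant steps γ_i = 56·31^i mod 97: γ_0=56, γ_1=87, γ_2=78, γ_3=90, γ_4=74, γ_5=63, γ_6=13 (in table at j=5).
x = i·n + j = 6·10 + 5 = 65.
Check: 21^65 ≡ 56 (mod 97).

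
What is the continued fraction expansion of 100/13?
[7; 1, 2, 4]

Euclidean algorithm steps:
100 = 7 × 13 + 9
13 = 1 × 9 + 4
9 = 2 × 4 + 1
4 = 4 × 1 + 0
Continued fraction: [7; 1, 2, 4]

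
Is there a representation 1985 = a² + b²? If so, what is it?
7² + 44² (a=7, b=44)

Factorization: 1985 = 5 × 397
By Fermat: n is sum of two squares iff every prime p ≡ 3 (mod 4) appears to even power.
All primes ≡ 3 (mod 4) appear to even power.
Search a = 0, 1, 2, … for 1985 - a² a perfect square: first hit at a = 7: 1985 - 49 = 1936 = 44².
1985 = 7² + 44² = 49 + 1936 ✓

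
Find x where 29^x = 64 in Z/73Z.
24

Baby-step giant-step with step n = ⌈√73⌉ = 9.
Baby steps 29^j mod 73 (j:value) for j=0..8: 0:1, 1:29, 2:38, 3:7, 4:57, 5:47, 6:49, 7:34, 8:37.
Giant-step multiplier: 29^(-9) ≡ 29^(72-9) = 29^63 ≡ 63 (mod 73).
Giant steps γ_i = 64·63^i mod 73: γ_0=64, γ_1=17, γ_2=49 (in table at j=6).
x = i·n + j = 2·9 + 6 = 24.
Check: 29^24 ≡ 64 (mod 73).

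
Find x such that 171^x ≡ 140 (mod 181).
59

Baby-step giant-step with step n = ⌈√181⌉ = 14.
Baby steps 171^j mod 181 (j:value) for j=0..13: 0:1, 1:171, 2:100, 3:86, 4:45, 5:93, 6:156, 7:69, 8:34, 9:22, 10:142, 11:28, 12:82, 13:85.
Giant-step multiplier: 171^(-14) ≡ 171^(180-14) = 171^166 ≡ 79 (mod 181).
Giant steps γ_i = 140·79^i mod 181: γ_0=140, γ_1=19, γ_2=53, γ_3=24, γ_4=86 (in table at j=3).
x = i·n + j = 4·14 + 3 = 59.
Check: 171^59 ≡ 140 (mod 181).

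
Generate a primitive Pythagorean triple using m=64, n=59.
(615, 7552, 7577)

Euclid's formula: a = m² - n², b = 2mn, c = m² + n²
m = 64, n = 59
a = 64² - 59² = 4096 - 3481 = 615
b = 2 × 64 × 59 = 7552
c = 64² + 59² = 4096 + 3481 = 7577
Verification: 615² + 7552² = 378225 + 57032704 = 57410929 = 7577² ✓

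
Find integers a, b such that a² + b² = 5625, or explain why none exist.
0² + 75² (a=0, b=75)

Factorization: 5625 = 3^2 × 5^4
By Fermat: n is sum of two squares iff every prime p ≡ 3 (mod 4) appears to even power.
All primes ≡ 3 (mod 4) appear to even power.
Search a = 0, 1, 2, … for 5625 - a² a perfect square: first hit at a = 0: 5625 - 0 = 5625 = 75².
5625 = 0² + 75² = 0 + 5625 ✓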